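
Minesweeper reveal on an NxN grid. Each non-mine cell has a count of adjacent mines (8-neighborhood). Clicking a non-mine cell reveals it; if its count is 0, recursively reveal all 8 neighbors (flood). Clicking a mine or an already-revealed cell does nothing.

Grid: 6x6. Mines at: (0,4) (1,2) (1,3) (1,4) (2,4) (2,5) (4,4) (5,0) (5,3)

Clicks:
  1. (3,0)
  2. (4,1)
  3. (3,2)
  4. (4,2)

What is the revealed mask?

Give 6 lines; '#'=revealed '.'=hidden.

Click 1 (3,0) count=0: revealed 16 new [(0,0) (0,1) (1,0) (1,1) (2,0) (2,1) (2,2) (2,3) (3,0) (3,1) (3,2) (3,3) (4,0) (4,1) (4,2) (4,3)] -> total=16
Click 2 (4,1) count=1: revealed 0 new [(none)] -> total=16
Click 3 (3,2) count=0: revealed 0 new [(none)] -> total=16
Click 4 (4,2) count=1: revealed 0 new [(none)] -> total=16

Answer: ##....
##....
####..
####..
####..
......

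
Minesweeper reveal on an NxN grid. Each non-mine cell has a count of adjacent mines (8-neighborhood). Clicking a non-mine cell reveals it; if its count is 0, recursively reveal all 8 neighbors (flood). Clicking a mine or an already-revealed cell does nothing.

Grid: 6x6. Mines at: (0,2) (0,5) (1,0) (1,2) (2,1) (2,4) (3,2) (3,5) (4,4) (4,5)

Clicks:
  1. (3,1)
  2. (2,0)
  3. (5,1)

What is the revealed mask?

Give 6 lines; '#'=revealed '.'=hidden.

Click 1 (3,1) count=2: revealed 1 new [(3,1)] -> total=1
Click 2 (2,0) count=2: revealed 1 new [(2,0)] -> total=2
Click 3 (5,1) count=0: revealed 9 new [(3,0) (4,0) (4,1) (4,2) (4,3) (5,0) (5,1) (5,2) (5,3)] -> total=11

Answer: ......
......
#.....
##....
####..
####..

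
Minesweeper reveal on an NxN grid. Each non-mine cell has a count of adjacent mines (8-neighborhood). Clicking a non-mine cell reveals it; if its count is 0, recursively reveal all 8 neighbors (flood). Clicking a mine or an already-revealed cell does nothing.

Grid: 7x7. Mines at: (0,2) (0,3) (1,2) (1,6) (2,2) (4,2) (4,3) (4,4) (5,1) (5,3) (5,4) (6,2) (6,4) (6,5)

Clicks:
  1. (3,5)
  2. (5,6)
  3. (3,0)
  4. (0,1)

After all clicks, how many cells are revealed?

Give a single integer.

Answer: 12

Derivation:
Click 1 (3,5) count=1: revealed 1 new [(3,5)] -> total=1
Click 2 (5,6) count=1: revealed 1 new [(5,6)] -> total=2
Click 3 (3,0) count=0: revealed 10 new [(0,0) (0,1) (1,0) (1,1) (2,0) (2,1) (3,0) (3,1) (4,0) (4,1)] -> total=12
Click 4 (0,1) count=2: revealed 0 new [(none)] -> total=12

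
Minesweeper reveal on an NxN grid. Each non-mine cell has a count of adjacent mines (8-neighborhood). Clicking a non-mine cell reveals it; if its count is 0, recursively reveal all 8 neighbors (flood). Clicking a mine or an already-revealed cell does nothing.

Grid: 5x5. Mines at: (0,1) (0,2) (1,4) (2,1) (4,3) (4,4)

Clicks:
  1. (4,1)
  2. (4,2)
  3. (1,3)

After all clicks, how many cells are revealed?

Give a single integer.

Click 1 (4,1) count=0: revealed 6 new [(3,0) (3,1) (3,2) (4,0) (4,1) (4,2)] -> total=6
Click 2 (4,2) count=1: revealed 0 new [(none)] -> total=6
Click 3 (1,3) count=2: revealed 1 new [(1,3)] -> total=7

Answer: 7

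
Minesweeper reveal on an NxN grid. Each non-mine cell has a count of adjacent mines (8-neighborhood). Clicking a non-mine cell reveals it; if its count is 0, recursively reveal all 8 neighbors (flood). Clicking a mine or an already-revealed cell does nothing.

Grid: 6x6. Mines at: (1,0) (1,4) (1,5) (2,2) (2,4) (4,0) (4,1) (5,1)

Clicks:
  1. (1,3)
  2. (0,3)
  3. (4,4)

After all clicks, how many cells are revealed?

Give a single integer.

Click 1 (1,3) count=3: revealed 1 new [(1,3)] -> total=1
Click 2 (0,3) count=1: revealed 1 new [(0,3)] -> total=2
Click 3 (4,4) count=0: revealed 12 new [(3,2) (3,3) (3,4) (3,5) (4,2) (4,3) (4,4) (4,5) (5,2) (5,3) (5,4) (5,5)] -> total=14

Answer: 14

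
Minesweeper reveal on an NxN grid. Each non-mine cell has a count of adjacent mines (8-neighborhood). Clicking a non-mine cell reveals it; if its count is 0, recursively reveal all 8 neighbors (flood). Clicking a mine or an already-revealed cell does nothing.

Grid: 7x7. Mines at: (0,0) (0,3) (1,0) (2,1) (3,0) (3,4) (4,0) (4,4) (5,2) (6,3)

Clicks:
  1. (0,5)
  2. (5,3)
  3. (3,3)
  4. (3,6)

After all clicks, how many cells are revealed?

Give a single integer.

Click 1 (0,5) count=0: revealed 19 new [(0,4) (0,5) (0,6) (1,4) (1,5) (1,6) (2,4) (2,5) (2,6) (3,5) (3,6) (4,5) (4,6) (5,4) (5,5) (5,6) (6,4) (6,5) (6,6)] -> total=19
Click 2 (5,3) count=3: revealed 1 new [(5,3)] -> total=20
Click 3 (3,3) count=2: revealed 1 new [(3,3)] -> total=21
Click 4 (3,6) count=0: revealed 0 new [(none)] -> total=21

Answer: 21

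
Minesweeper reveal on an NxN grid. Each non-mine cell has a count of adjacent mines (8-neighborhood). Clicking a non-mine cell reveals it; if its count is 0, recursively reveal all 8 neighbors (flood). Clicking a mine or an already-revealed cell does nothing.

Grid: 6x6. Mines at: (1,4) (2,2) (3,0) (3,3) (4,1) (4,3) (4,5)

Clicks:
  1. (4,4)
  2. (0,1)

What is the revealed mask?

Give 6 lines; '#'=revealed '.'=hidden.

Click 1 (4,4) count=3: revealed 1 new [(4,4)] -> total=1
Click 2 (0,1) count=0: revealed 10 new [(0,0) (0,1) (0,2) (0,3) (1,0) (1,1) (1,2) (1,3) (2,0) (2,1)] -> total=11

Answer: ####..
####..
##....
......
....#.
......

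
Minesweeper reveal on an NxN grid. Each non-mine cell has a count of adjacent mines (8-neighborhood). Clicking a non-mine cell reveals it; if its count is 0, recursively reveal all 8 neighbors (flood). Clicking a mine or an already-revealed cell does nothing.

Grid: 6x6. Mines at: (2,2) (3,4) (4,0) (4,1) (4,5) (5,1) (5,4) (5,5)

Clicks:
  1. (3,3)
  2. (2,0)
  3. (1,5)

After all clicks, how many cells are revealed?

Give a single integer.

Click 1 (3,3) count=2: revealed 1 new [(3,3)] -> total=1
Click 2 (2,0) count=0: revealed 19 new [(0,0) (0,1) (0,2) (0,3) (0,4) (0,5) (1,0) (1,1) (1,2) (1,3) (1,4) (1,5) (2,0) (2,1) (2,3) (2,4) (2,5) (3,0) (3,1)] -> total=20
Click 3 (1,5) count=0: revealed 0 new [(none)] -> total=20

Answer: 20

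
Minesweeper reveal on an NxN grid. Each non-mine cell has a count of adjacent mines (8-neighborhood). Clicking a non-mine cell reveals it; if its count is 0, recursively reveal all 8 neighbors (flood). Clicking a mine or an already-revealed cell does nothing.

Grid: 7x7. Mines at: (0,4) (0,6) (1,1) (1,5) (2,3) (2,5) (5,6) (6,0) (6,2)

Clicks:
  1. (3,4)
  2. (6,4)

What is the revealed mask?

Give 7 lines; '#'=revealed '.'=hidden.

Click 1 (3,4) count=2: revealed 1 new [(3,4)] -> total=1
Click 2 (6,4) count=0: revealed 23 new [(2,0) (2,1) (2,2) (3,0) (3,1) (3,2) (3,3) (3,5) (4,0) (4,1) (4,2) (4,3) (4,4) (4,5) (5,0) (5,1) (5,2) (5,3) (5,4) (5,5) (6,3) (6,4) (6,5)] -> total=24

Answer: .......
.......
###....
######.
######.
######.
...###.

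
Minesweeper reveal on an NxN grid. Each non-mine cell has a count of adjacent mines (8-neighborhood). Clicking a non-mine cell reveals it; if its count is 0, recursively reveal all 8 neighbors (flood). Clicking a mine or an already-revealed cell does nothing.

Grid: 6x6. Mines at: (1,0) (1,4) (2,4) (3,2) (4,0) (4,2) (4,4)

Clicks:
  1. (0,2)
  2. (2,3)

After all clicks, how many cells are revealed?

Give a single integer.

Answer: 9

Derivation:
Click 1 (0,2) count=0: revealed 9 new [(0,1) (0,2) (0,3) (1,1) (1,2) (1,3) (2,1) (2,2) (2,3)] -> total=9
Click 2 (2,3) count=3: revealed 0 new [(none)] -> total=9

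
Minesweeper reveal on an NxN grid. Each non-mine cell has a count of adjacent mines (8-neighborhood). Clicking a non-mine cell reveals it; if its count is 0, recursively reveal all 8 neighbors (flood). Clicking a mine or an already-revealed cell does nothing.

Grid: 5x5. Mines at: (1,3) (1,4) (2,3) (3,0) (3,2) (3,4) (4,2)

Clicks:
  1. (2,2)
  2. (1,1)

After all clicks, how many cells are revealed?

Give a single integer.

Click 1 (2,2) count=3: revealed 1 new [(2,2)] -> total=1
Click 2 (1,1) count=0: revealed 8 new [(0,0) (0,1) (0,2) (1,0) (1,1) (1,2) (2,0) (2,1)] -> total=9

Answer: 9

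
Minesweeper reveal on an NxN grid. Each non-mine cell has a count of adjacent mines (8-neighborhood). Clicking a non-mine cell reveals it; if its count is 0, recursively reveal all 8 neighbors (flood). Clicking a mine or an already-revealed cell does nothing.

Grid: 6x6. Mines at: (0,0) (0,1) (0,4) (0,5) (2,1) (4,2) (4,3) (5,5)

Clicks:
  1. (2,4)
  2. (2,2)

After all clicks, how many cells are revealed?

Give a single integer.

Answer: 14

Derivation:
Click 1 (2,4) count=0: revealed 14 new [(1,2) (1,3) (1,4) (1,5) (2,2) (2,3) (2,4) (2,5) (3,2) (3,3) (3,4) (3,5) (4,4) (4,5)] -> total=14
Click 2 (2,2) count=1: revealed 0 new [(none)] -> total=14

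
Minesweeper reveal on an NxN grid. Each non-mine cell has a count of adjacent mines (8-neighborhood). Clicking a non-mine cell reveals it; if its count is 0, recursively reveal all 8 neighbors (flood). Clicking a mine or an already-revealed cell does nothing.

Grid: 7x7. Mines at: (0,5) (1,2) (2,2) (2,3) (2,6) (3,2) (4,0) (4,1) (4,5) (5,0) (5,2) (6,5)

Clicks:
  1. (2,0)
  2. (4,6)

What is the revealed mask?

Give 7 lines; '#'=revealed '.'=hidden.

Click 1 (2,0) count=0: revealed 8 new [(0,0) (0,1) (1,0) (1,1) (2,0) (2,1) (3,0) (3,1)] -> total=8
Click 2 (4,6) count=1: revealed 1 new [(4,6)] -> total=9

Answer: ##.....
##.....
##.....
##.....
......#
.......
.......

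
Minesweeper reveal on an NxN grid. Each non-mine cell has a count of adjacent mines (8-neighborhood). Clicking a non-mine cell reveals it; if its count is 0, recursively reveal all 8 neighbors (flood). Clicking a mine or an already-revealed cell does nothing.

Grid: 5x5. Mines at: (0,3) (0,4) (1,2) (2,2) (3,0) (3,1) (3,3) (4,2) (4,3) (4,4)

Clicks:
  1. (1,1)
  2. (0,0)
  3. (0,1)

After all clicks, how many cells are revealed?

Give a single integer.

Click 1 (1,1) count=2: revealed 1 new [(1,1)] -> total=1
Click 2 (0,0) count=0: revealed 5 new [(0,0) (0,1) (1,0) (2,0) (2,1)] -> total=6
Click 3 (0,1) count=1: revealed 0 new [(none)] -> total=6

Answer: 6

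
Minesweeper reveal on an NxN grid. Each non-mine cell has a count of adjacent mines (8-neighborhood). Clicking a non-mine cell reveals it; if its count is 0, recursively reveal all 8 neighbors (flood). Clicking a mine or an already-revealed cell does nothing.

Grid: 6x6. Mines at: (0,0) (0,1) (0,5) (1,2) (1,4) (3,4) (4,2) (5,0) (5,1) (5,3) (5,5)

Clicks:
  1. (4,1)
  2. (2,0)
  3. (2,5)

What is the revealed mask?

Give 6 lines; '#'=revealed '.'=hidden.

Click 1 (4,1) count=3: revealed 1 new [(4,1)] -> total=1
Click 2 (2,0) count=0: revealed 7 new [(1,0) (1,1) (2,0) (2,1) (3,0) (3,1) (4,0)] -> total=8
Click 3 (2,5) count=2: revealed 1 new [(2,5)] -> total=9

Answer: ......
##....
##...#
##....
##....
......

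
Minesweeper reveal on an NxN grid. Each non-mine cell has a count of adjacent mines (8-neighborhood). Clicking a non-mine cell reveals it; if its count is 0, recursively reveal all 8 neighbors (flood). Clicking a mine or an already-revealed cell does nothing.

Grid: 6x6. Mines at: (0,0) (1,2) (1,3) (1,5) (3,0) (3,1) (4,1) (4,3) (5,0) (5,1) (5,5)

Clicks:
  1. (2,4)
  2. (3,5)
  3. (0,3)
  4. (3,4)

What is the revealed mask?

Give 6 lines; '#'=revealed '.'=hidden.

Answer: ...#..
......
....##
....##
....##
......

Derivation:
Click 1 (2,4) count=2: revealed 1 new [(2,4)] -> total=1
Click 2 (3,5) count=0: revealed 5 new [(2,5) (3,4) (3,5) (4,4) (4,5)] -> total=6
Click 3 (0,3) count=2: revealed 1 new [(0,3)] -> total=7
Click 4 (3,4) count=1: revealed 0 new [(none)] -> total=7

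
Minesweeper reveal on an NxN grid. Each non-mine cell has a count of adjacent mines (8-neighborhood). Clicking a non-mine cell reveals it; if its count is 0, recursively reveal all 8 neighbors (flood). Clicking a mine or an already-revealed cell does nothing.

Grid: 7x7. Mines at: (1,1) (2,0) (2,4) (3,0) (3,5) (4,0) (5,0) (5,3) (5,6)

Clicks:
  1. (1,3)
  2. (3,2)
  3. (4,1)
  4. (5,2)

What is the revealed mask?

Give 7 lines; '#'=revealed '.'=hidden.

Answer: .......
...#...
.###...
.###...
.###...
..#....
.......

Derivation:
Click 1 (1,3) count=1: revealed 1 new [(1,3)] -> total=1
Click 2 (3,2) count=0: revealed 9 new [(2,1) (2,2) (2,3) (3,1) (3,2) (3,3) (4,1) (4,2) (4,3)] -> total=10
Click 3 (4,1) count=3: revealed 0 new [(none)] -> total=10
Click 4 (5,2) count=1: revealed 1 new [(5,2)] -> total=11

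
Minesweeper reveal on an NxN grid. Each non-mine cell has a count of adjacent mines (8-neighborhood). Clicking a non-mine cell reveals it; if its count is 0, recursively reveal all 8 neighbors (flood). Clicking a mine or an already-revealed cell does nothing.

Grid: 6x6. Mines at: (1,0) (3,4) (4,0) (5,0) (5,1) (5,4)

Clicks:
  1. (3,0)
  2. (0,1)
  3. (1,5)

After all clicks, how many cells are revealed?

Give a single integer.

Click 1 (3,0) count=1: revealed 1 new [(3,0)] -> total=1
Click 2 (0,1) count=1: revealed 1 new [(0,1)] -> total=2
Click 3 (1,5) count=0: revealed 20 new [(0,2) (0,3) (0,4) (0,5) (1,1) (1,2) (1,3) (1,4) (1,5) (2,1) (2,2) (2,3) (2,4) (2,5) (3,1) (3,2) (3,3) (4,1) (4,2) (4,3)] -> total=22

Answer: 22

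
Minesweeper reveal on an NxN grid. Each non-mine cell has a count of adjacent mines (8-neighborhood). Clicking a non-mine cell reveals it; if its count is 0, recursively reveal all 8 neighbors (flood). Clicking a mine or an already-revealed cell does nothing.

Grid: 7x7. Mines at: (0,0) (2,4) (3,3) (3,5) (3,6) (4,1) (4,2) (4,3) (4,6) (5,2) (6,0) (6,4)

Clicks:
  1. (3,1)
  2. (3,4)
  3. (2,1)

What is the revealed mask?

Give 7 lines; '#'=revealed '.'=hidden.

Click 1 (3,1) count=2: revealed 1 new [(3,1)] -> total=1
Click 2 (3,4) count=4: revealed 1 new [(3,4)] -> total=2
Click 3 (2,1) count=0: revealed 21 new [(0,1) (0,2) (0,3) (0,4) (0,5) (0,6) (1,0) (1,1) (1,2) (1,3) (1,4) (1,5) (1,6) (2,0) (2,1) (2,2) (2,3) (2,5) (2,6) (3,0) (3,2)] -> total=23

Answer: .######
#######
####.##
###.#..
.......
.......
.......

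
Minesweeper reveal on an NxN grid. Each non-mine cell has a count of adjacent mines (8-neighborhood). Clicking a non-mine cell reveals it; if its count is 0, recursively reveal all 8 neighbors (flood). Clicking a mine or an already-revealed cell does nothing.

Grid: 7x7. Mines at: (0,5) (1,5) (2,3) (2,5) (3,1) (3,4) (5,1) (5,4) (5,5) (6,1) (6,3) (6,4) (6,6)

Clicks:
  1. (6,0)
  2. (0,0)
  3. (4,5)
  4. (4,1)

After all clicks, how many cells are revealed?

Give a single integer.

Answer: 16

Derivation:
Click 1 (6,0) count=2: revealed 1 new [(6,0)] -> total=1
Click 2 (0,0) count=0: revealed 13 new [(0,0) (0,1) (0,2) (0,3) (0,4) (1,0) (1,1) (1,2) (1,3) (1,4) (2,0) (2,1) (2,2)] -> total=14
Click 3 (4,5) count=3: revealed 1 new [(4,5)] -> total=15
Click 4 (4,1) count=2: revealed 1 new [(4,1)] -> total=16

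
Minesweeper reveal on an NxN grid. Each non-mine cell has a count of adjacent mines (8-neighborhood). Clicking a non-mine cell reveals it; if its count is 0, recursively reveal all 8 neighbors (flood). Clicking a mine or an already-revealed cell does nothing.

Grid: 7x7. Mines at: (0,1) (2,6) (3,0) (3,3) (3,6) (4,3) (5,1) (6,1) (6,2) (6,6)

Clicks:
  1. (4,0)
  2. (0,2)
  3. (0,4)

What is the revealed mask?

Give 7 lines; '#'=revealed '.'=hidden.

Click 1 (4,0) count=2: revealed 1 new [(4,0)] -> total=1
Click 2 (0,2) count=1: revealed 1 new [(0,2)] -> total=2
Click 3 (0,4) count=0: revealed 13 new [(0,3) (0,4) (0,5) (0,6) (1,2) (1,3) (1,4) (1,5) (1,6) (2,2) (2,3) (2,4) (2,5)] -> total=15

Answer: ..#####
..#####
..####.
.......
#......
.......
.......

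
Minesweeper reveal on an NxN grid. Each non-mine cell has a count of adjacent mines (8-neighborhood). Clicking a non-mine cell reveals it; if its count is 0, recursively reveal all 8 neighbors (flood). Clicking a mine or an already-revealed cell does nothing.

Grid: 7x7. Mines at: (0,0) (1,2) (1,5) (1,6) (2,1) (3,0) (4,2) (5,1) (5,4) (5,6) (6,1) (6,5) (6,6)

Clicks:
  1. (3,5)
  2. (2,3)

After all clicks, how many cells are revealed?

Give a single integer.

Answer: 12

Derivation:
Click 1 (3,5) count=0: revealed 12 new [(2,3) (2,4) (2,5) (2,6) (3,3) (3,4) (3,5) (3,6) (4,3) (4,4) (4,5) (4,6)] -> total=12
Click 2 (2,3) count=1: revealed 0 new [(none)] -> total=12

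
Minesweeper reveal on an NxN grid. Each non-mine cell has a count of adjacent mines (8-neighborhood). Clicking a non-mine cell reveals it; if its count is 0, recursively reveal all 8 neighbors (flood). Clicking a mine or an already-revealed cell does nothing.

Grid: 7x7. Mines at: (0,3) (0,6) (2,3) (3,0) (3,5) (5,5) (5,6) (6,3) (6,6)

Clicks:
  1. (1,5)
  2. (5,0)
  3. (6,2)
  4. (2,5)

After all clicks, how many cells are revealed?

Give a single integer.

Answer: 19

Derivation:
Click 1 (1,5) count=1: revealed 1 new [(1,5)] -> total=1
Click 2 (5,0) count=0: revealed 17 new [(3,1) (3,2) (3,3) (3,4) (4,0) (4,1) (4,2) (4,3) (4,4) (5,0) (5,1) (5,2) (5,3) (5,4) (6,0) (6,1) (6,2)] -> total=18
Click 3 (6,2) count=1: revealed 0 new [(none)] -> total=18
Click 4 (2,5) count=1: revealed 1 new [(2,5)] -> total=19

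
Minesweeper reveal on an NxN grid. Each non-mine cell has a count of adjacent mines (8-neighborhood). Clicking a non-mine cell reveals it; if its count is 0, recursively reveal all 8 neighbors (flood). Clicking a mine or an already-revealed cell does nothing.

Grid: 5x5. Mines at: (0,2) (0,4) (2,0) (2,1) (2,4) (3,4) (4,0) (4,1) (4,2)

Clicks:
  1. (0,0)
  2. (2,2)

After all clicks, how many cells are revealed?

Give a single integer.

Click 1 (0,0) count=0: revealed 4 new [(0,0) (0,1) (1,0) (1,1)] -> total=4
Click 2 (2,2) count=1: revealed 1 new [(2,2)] -> total=5

Answer: 5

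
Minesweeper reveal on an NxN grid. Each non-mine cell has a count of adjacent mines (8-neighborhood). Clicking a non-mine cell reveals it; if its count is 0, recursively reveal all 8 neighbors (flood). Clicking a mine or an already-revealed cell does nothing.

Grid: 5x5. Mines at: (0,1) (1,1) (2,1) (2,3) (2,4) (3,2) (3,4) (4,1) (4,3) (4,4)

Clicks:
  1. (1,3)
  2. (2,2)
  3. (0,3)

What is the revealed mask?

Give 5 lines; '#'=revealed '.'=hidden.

Answer: ..###
..###
..#..
.....
.....

Derivation:
Click 1 (1,3) count=2: revealed 1 new [(1,3)] -> total=1
Click 2 (2,2) count=4: revealed 1 new [(2,2)] -> total=2
Click 3 (0,3) count=0: revealed 5 new [(0,2) (0,3) (0,4) (1,2) (1,4)] -> total=7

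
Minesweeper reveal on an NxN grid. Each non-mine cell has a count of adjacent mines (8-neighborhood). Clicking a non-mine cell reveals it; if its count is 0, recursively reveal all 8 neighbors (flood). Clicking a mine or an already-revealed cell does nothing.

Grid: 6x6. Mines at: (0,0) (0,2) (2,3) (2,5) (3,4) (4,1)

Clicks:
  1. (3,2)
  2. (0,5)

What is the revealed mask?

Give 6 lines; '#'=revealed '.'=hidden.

Click 1 (3,2) count=2: revealed 1 new [(3,2)] -> total=1
Click 2 (0,5) count=0: revealed 6 new [(0,3) (0,4) (0,5) (1,3) (1,4) (1,5)] -> total=7

Answer: ...###
...###
......
..#...
......
......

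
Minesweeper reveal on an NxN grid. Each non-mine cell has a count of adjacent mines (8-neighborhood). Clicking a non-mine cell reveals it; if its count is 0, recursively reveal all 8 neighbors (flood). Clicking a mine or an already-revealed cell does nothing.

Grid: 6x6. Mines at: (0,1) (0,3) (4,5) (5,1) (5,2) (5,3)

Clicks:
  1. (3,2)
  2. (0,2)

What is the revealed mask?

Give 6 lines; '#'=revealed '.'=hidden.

Answer: ..#.##
######
######
######
#####.
......

Derivation:
Click 1 (3,2) count=0: revealed 25 new [(0,4) (0,5) (1,0) (1,1) (1,2) (1,3) (1,4) (1,5) (2,0) (2,1) (2,2) (2,3) (2,4) (2,5) (3,0) (3,1) (3,2) (3,3) (3,4) (3,5) (4,0) (4,1) (4,2) (4,3) (4,4)] -> total=25
Click 2 (0,2) count=2: revealed 1 new [(0,2)] -> total=26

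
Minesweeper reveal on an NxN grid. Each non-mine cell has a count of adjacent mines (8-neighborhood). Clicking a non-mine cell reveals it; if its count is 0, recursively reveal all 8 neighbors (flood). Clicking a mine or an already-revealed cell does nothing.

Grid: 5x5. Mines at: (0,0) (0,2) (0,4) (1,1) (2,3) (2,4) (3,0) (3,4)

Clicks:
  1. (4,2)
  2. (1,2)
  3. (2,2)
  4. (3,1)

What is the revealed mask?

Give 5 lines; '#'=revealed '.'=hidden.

Click 1 (4,2) count=0: revealed 6 new [(3,1) (3,2) (3,3) (4,1) (4,2) (4,3)] -> total=6
Click 2 (1,2) count=3: revealed 1 new [(1,2)] -> total=7
Click 3 (2,2) count=2: revealed 1 new [(2,2)] -> total=8
Click 4 (3,1) count=1: revealed 0 new [(none)] -> total=8

Answer: .....
..#..
..#..
.###.
.###.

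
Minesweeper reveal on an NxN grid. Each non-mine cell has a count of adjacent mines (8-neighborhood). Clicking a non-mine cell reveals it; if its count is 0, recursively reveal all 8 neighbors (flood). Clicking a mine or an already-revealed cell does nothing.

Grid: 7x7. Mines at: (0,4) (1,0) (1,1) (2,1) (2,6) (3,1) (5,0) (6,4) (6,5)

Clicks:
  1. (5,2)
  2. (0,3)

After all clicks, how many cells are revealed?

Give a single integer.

Answer: 29

Derivation:
Click 1 (5,2) count=0: revealed 28 new [(1,2) (1,3) (1,4) (1,5) (2,2) (2,3) (2,4) (2,5) (3,2) (3,3) (3,4) (3,5) (3,6) (4,1) (4,2) (4,3) (4,4) (4,5) (4,6) (5,1) (5,2) (5,3) (5,4) (5,5) (5,6) (6,1) (6,2) (6,3)] -> total=28
Click 2 (0,3) count=1: revealed 1 new [(0,3)] -> total=29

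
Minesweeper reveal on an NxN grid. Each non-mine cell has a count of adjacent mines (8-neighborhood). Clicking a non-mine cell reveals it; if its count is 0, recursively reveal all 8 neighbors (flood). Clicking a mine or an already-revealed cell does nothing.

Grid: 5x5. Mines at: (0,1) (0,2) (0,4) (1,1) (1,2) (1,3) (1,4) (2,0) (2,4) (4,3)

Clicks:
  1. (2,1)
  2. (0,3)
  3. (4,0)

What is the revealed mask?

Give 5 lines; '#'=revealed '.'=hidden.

Answer: ...#.
.....
.#...
###..
###..

Derivation:
Click 1 (2,1) count=3: revealed 1 new [(2,1)] -> total=1
Click 2 (0,3) count=5: revealed 1 new [(0,3)] -> total=2
Click 3 (4,0) count=0: revealed 6 new [(3,0) (3,1) (3,2) (4,0) (4,1) (4,2)] -> total=8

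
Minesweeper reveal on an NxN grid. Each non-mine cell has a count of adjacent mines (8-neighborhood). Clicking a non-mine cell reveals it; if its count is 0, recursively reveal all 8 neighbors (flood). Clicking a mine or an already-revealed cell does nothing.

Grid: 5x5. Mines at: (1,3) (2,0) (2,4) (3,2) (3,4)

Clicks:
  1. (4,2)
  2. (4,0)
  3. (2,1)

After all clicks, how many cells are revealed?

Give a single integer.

Click 1 (4,2) count=1: revealed 1 new [(4,2)] -> total=1
Click 2 (4,0) count=0: revealed 4 new [(3,0) (3,1) (4,0) (4,1)] -> total=5
Click 3 (2,1) count=2: revealed 1 new [(2,1)] -> total=6

Answer: 6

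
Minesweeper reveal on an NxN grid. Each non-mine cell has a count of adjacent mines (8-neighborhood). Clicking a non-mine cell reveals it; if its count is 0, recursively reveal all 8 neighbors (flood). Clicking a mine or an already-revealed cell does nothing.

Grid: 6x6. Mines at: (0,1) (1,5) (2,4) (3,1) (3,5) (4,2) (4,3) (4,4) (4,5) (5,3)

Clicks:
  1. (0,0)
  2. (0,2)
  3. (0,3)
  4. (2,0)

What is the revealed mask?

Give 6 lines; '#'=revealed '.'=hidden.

Click 1 (0,0) count=1: revealed 1 new [(0,0)] -> total=1
Click 2 (0,2) count=1: revealed 1 new [(0,2)] -> total=2
Click 3 (0,3) count=0: revealed 5 new [(0,3) (0,4) (1,2) (1,3) (1,4)] -> total=7
Click 4 (2,0) count=1: revealed 1 new [(2,0)] -> total=8

Answer: #.###.
..###.
#.....
......
......
......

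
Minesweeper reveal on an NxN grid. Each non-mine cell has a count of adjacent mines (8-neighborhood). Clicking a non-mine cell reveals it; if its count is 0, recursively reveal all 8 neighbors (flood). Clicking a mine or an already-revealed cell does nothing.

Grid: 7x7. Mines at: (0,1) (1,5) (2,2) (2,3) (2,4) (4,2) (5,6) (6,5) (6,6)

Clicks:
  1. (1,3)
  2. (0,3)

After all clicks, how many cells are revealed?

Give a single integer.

Click 1 (1,3) count=3: revealed 1 new [(1,3)] -> total=1
Click 2 (0,3) count=0: revealed 5 new [(0,2) (0,3) (0,4) (1,2) (1,4)] -> total=6

Answer: 6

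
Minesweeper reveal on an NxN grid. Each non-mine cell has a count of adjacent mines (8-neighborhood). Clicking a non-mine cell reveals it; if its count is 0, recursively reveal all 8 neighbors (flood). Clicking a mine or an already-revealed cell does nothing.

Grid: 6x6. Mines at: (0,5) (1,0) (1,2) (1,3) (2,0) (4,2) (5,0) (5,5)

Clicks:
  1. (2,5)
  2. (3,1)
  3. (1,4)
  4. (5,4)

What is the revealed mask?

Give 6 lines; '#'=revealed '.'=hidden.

Answer: ......
....##
...###
.#.###
...###
....#.

Derivation:
Click 1 (2,5) count=0: revealed 11 new [(1,4) (1,5) (2,3) (2,4) (2,5) (3,3) (3,4) (3,5) (4,3) (4,4) (4,5)] -> total=11
Click 2 (3,1) count=2: revealed 1 new [(3,1)] -> total=12
Click 3 (1,4) count=2: revealed 0 new [(none)] -> total=12
Click 4 (5,4) count=1: revealed 1 new [(5,4)] -> total=13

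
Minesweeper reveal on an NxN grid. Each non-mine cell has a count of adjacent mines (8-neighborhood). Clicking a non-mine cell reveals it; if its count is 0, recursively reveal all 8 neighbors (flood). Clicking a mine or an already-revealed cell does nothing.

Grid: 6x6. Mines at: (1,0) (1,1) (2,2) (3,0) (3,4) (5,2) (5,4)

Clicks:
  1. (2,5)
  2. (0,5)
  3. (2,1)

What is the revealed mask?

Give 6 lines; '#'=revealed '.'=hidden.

Answer: ..####
..####
.#.###
......
......
......

Derivation:
Click 1 (2,5) count=1: revealed 1 new [(2,5)] -> total=1
Click 2 (0,5) count=0: revealed 10 new [(0,2) (0,3) (0,4) (0,5) (1,2) (1,3) (1,4) (1,5) (2,3) (2,4)] -> total=11
Click 3 (2,1) count=4: revealed 1 new [(2,1)] -> total=12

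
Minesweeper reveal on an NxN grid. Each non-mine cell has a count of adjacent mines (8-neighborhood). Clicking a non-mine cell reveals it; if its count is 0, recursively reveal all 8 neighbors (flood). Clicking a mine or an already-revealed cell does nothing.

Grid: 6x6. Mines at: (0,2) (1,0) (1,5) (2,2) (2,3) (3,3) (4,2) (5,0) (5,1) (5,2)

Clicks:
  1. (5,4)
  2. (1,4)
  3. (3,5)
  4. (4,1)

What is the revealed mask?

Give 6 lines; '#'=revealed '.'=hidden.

Answer: ......
....#.
....##
....##
.#.###
...###

Derivation:
Click 1 (5,4) count=0: revealed 10 new [(2,4) (2,5) (3,4) (3,5) (4,3) (4,4) (4,5) (5,3) (5,4) (5,5)] -> total=10
Click 2 (1,4) count=2: revealed 1 new [(1,4)] -> total=11
Click 3 (3,5) count=0: revealed 0 new [(none)] -> total=11
Click 4 (4,1) count=4: revealed 1 new [(4,1)] -> total=12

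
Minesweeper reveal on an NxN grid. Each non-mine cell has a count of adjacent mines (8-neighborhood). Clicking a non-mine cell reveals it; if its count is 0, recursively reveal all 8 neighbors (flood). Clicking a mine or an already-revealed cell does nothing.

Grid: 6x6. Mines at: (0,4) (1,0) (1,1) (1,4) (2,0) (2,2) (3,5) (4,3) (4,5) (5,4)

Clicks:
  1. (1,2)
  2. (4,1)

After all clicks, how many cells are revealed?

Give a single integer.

Answer: 10

Derivation:
Click 1 (1,2) count=2: revealed 1 new [(1,2)] -> total=1
Click 2 (4,1) count=0: revealed 9 new [(3,0) (3,1) (3,2) (4,0) (4,1) (4,2) (5,0) (5,1) (5,2)] -> total=10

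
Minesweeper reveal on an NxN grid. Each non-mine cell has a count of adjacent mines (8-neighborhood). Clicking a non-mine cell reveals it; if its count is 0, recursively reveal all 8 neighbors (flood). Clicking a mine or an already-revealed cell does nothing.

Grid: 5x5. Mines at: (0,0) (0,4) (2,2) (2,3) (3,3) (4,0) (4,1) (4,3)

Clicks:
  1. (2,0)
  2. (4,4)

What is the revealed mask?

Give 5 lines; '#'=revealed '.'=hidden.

Answer: .....
##...
##...
##...
....#

Derivation:
Click 1 (2,0) count=0: revealed 6 new [(1,0) (1,1) (2,0) (2,1) (3,0) (3,1)] -> total=6
Click 2 (4,4) count=2: revealed 1 new [(4,4)] -> total=7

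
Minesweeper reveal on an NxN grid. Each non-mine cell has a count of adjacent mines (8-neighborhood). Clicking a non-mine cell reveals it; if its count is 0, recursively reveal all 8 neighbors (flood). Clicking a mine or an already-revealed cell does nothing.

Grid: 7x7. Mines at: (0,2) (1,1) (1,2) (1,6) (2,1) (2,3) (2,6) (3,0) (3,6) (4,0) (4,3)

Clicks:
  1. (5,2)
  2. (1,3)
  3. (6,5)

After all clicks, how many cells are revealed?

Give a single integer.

Click 1 (5,2) count=1: revealed 1 new [(5,2)] -> total=1
Click 2 (1,3) count=3: revealed 1 new [(1,3)] -> total=2
Click 3 (6,5) count=0: revealed 16 new [(4,4) (4,5) (4,6) (5,0) (5,1) (5,3) (5,4) (5,5) (5,6) (6,0) (6,1) (6,2) (6,3) (6,4) (6,5) (6,6)] -> total=18

Answer: 18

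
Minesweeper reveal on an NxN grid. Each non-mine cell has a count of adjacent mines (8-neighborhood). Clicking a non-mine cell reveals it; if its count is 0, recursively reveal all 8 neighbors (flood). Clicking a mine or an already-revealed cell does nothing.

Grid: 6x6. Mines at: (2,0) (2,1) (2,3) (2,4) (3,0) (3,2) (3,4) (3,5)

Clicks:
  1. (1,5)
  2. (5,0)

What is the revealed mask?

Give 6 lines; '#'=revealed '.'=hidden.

Answer: ......
.....#
......
......
######
######

Derivation:
Click 1 (1,5) count=1: revealed 1 new [(1,5)] -> total=1
Click 2 (5,0) count=0: revealed 12 new [(4,0) (4,1) (4,2) (4,3) (4,4) (4,5) (5,0) (5,1) (5,2) (5,3) (5,4) (5,5)] -> total=13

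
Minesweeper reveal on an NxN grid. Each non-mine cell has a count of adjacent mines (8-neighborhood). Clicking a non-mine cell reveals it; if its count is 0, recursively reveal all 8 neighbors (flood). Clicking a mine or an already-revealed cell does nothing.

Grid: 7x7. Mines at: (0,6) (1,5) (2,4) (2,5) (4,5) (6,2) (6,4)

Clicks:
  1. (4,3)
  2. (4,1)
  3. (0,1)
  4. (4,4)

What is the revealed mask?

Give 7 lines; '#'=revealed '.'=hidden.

Click 1 (4,3) count=0: revealed 31 new [(0,0) (0,1) (0,2) (0,3) (0,4) (1,0) (1,1) (1,2) (1,3) (1,4) (2,0) (2,1) (2,2) (2,3) (3,0) (3,1) (3,2) (3,3) (3,4) (4,0) (4,1) (4,2) (4,3) (4,4) (5,0) (5,1) (5,2) (5,3) (5,4) (6,0) (6,1)] -> total=31
Click 2 (4,1) count=0: revealed 0 new [(none)] -> total=31
Click 3 (0,1) count=0: revealed 0 new [(none)] -> total=31
Click 4 (4,4) count=1: revealed 0 new [(none)] -> total=31

Answer: #####..
#####..
####...
#####..
#####..
#####..
##.....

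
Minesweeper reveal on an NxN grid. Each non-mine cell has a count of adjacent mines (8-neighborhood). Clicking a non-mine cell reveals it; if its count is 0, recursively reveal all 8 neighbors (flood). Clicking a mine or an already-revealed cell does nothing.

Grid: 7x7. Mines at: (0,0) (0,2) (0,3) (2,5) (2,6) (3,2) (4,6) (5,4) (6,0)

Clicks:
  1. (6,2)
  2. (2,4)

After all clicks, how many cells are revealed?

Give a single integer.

Click 1 (6,2) count=0: revealed 9 new [(4,1) (4,2) (4,3) (5,1) (5,2) (5,3) (6,1) (6,2) (6,3)] -> total=9
Click 2 (2,4) count=1: revealed 1 new [(2,4)] -> total=10

Answer: 10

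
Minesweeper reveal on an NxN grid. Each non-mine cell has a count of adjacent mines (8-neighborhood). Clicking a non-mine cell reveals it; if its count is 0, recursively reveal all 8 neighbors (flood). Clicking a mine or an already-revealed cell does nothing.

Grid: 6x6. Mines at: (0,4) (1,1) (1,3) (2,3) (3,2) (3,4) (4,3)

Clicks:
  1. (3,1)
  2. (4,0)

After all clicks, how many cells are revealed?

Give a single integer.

Answer: 10

Derivation:
Click 1 (3,1) count=1: revealed 1 new [(3,1)] -> total=1
Click 2 (4,0) count=0: revealed 9 new [(2,0) (2,1) (3,0) (4,0) (4,1) (4,2) (5,0) (5,1) (5,2)] -> total=10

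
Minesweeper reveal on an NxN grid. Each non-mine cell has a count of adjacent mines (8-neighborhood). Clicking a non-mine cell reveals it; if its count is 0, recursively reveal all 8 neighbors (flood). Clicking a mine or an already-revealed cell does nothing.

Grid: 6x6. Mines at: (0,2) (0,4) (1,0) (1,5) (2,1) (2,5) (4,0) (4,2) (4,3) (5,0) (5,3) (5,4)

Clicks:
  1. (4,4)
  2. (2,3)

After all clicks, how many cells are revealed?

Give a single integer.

Click 1 (4,4) count=3: revealed 1 new [(4,4)] -> total=1
Click 2 (2,3) count=0: revealed 9 new [(1,2) (1,3) (1,4) (2,2) (2,3) (2,4) (3,2) (3,3) (3,4)] -> total=10

Answer: 10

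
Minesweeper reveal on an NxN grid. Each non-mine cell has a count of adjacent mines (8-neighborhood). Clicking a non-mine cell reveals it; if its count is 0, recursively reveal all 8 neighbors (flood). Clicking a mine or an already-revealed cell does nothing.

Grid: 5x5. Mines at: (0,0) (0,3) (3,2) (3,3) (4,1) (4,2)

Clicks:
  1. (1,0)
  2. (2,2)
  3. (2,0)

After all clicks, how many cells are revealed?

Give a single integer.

Answer: 7

Derivation:
Click 1 (1,0) count=1: revealed 1 new [(1,0)] -> total=1
Click 2 (2,2) count=2: revealed 1 new [(2,2)] -> total=2
Click 3 (2,0) count=0: revealed 5 new [(1,1) (2,0) (2,1) (3,0) (3,1)] -> total=7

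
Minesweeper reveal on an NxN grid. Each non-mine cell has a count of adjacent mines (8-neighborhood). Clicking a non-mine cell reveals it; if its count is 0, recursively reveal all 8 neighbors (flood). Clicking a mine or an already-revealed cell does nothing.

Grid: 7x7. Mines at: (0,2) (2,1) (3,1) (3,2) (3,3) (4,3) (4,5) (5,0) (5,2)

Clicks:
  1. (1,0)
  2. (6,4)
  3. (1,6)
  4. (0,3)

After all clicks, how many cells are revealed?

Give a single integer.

Answer: 24

Derivation:
Click 1 (1,0) count=1: revealed 1 new [(1,0)] -> total=1
Click 2 (6,4) count=0: revealed 8 new [(5,3) (5,4) (5,5) (5,6) (6,3) (6,4) (6,5) (6,6)] -> total=9
Click 3 (1,6) count=0: revealed 15 new [(0,3) (0,4) (0,5) (0,6) (1,3) (1,4) (1,5) (1,6) (2,3) (2,4) (2,5) (2,6) (3,4) (3,5) (3,6)] -> total=24
Click 4 (0,3) count=1: revealed 0 new [(none)] -> total=24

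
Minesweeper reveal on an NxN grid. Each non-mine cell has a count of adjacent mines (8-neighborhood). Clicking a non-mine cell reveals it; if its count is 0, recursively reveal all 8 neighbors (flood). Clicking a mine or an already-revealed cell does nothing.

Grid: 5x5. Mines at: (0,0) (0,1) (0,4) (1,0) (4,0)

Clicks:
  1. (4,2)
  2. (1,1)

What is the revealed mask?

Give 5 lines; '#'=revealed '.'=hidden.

Answer: .....
.####
.####
.####
.####

Derivation:
Click 1 (4,2) count=0: revealed 16 new [(1,1) (1,2) (1,3) (1,4) (2,1) (2,2) (2,3) (2,4) (3,1) (3,2) (3,3) (3,4) (4,1) (4,2) (4,3) (4,4)] -> total=16
Click 2 (1,1) count=3: revealed 0 new [(none)] -> total=16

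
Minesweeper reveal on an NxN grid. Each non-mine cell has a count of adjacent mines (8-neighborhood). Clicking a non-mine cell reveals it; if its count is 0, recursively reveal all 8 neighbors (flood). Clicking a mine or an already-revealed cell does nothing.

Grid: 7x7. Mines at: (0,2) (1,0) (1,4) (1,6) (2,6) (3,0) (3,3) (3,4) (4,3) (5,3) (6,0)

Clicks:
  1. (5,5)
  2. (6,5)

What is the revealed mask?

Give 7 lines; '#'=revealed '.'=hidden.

Answer: .......
.......
.......
.....##
....###
....###
....###

Derivation:
Click 1 (5,5) count=0: revealed 11 new [(3,5) (3,6) (4,4) (4,5) (4,6) (5,4) (5,5) (5,6) (6,4) (6,5) (6,6)] -> total=11
Click 2 (6,5) count=0: revealed 0 new [(none)] -> total=11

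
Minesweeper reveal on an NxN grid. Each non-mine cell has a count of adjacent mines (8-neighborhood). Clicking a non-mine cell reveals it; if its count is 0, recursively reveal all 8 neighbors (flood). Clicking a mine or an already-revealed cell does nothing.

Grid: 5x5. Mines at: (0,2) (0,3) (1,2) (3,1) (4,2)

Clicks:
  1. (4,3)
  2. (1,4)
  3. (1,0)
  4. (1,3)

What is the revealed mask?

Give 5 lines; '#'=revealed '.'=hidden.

Click 1 (4,3) count=1: revealed 1 new [(4,3)] -> total=1
Click 2 (1,4) count=1: revealed 1 new [(1,4)] -> total=2
Click 3 (1,0) count=0: revealed 6 new [(0,0) (0,1) (1,0) (1,1) (2,0) (2,1)] -> total=8
Click 4 (1,3) count=3: revealed 1 new [(1,3)] -> total=9

Answer: ##...
##.##
##...
.....
...#.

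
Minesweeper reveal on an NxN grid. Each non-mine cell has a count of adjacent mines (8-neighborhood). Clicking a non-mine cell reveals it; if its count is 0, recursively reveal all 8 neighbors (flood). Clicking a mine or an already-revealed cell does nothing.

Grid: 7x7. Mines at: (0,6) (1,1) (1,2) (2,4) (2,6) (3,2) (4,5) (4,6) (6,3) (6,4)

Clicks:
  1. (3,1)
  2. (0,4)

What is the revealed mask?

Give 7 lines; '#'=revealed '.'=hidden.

Click 1 (3,1) count=1: revealed 1 new [(3,1)] -> total=1
Click 2 (0,4) count=0: revealed 6 new [(0,3) (0,4) (0,5) (1,3) (1,4) (1,5)] -> total=7

Answer: ...###.
...###.
.......
.#.....
.......
.......
.......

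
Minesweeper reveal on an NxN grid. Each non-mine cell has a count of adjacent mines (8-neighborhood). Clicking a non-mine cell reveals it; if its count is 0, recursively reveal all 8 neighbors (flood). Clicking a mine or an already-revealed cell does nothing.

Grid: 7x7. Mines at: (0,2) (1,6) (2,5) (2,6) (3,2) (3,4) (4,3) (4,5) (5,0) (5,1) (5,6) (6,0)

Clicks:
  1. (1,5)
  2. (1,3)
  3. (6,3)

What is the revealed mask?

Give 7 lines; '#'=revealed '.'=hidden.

Click 1 (1,5) count=3: revealed 1 new [(1,5)] -> total=1
Click 2 (1,3) count=1: revealed 1 new [(1,3)] -> total=2
Click 3 (6,3) count=0: revealed 8 new [(5,2) (5,3) (5,4) (5,5) (6,2) (6,3) (6,4) (6,5)] -> total=10

Answer: .......
...#.#.
.......
.......
.......
..####.
..####.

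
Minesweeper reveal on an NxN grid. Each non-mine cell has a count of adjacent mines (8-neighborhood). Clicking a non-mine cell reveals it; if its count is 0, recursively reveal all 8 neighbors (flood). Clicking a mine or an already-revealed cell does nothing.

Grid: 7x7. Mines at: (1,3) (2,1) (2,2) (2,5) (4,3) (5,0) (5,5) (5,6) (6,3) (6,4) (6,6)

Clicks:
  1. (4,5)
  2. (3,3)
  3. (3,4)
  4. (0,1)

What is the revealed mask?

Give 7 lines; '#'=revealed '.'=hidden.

Answer: ###....
###....
.......
...##..
.....#.
.......
.......

Derivation:
Click 1 (4,5) count=2: revealed 1 new [(4,5)] -> total=1
Click 2 (3,3) count=2: revealed 1 new [(3,3)] -> total=2
Click 3 (3,4) count=2: revealed 1 new [(3,4)] -> total=3
Click 4 (0,1) count=0: revealed 6 new [(0,0) (0,1) (0,2) (1,0) (1,1) (1,2)] -> total=9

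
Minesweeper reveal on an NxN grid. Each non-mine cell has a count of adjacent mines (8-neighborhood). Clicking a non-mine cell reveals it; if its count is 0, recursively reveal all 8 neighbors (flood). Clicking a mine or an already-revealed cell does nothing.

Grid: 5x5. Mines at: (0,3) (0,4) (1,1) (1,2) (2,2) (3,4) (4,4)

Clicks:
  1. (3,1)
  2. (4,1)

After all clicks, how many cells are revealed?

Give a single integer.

Click 1 (3,1) count=1: revealed 1 new [(3,1)] -> total=1
Click 2 (4,1) count=0: revealed 9 new [(2,0) (2,1) (3,0) (3,2) (3,3) (4,0) (4,1) (4,2) (4,3)] -> total=10

Answer: 10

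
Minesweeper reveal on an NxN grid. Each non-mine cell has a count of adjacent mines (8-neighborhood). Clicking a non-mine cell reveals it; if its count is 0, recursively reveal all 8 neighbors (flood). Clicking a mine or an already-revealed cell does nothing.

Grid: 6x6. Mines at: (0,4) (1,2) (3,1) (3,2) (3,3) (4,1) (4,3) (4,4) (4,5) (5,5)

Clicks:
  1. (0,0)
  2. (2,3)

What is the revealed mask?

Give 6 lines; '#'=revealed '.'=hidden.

Answer: ##....
##....
##.#..
......
......
......

Derivation:
Click 1 (0,0) count=0: revealed 6 new [(0,0) (0,1) (1,0) (1,1) (2,0) (2,1)] -> total=6
Click 2 (2,3) count=3: revealed 1 new [(2,3)] -> total=7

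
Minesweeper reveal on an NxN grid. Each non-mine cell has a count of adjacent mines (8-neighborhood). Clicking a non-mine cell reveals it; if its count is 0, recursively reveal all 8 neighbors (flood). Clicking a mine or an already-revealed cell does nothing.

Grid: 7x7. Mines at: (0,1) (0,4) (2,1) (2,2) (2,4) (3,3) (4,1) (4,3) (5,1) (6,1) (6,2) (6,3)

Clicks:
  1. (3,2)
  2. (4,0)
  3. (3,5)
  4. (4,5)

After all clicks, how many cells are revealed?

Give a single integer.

Click 1 (3,2) count=5: revealed 1 new [(3,2)] -> total=1
Click 2 (4,0) count=2: revealed 1 new [(4,0)] -> total=2
Click 3 (3,5) count=1: revealed 1 new [(3,5)] -> total=3
Click 4 (4,5) count=0: revealed 17 new [(0,5) (0,6) (1,5) (1,6) (2,5) (2,6) (3,4) (3,6) (4,4) (4,5) (4,6) (5,4) (5,5) (5,6) (6,4) (6,5) (6,6)] -> total=20

Answer: 20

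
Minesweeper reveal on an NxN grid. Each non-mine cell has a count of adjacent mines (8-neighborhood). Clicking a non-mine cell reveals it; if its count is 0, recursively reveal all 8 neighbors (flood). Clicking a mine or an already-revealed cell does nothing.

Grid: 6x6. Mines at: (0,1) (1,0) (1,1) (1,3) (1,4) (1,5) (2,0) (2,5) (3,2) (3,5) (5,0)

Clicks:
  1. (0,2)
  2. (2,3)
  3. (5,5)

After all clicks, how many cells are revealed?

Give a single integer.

Click 1 (0,2) count=3: revealed 1 new [(0,2)] -> total=1
Click 2 (2,3) count=3: revealed 1 new [(2,3)] -> total=2
Click 3 (5,5) count=0: revealed 10 new [(4,1) (4,2) (4,3) (4,4) (4,5) (5,1) (5,2) (5,3) (5,4) (5,5)] -> total=12

Answer: 12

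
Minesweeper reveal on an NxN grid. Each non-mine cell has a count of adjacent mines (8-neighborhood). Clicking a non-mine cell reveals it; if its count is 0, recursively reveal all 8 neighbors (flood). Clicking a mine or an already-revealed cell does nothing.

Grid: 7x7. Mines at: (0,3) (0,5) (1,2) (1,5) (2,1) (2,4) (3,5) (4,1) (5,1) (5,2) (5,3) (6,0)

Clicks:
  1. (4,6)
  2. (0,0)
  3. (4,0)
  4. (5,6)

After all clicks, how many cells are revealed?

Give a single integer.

Answer: 14

Derivation:
Click 1 (4,6) count=1: revealed 1 new [(4,6)] -> total=1
Click 2 (0,0) count=0: revealed 4 new [(0,0) (0,1) (1,0) (1,1)] -> total=5
Click 3 (4,0) count=2: revealed 1 new [(4,0)] -> total=6
Click 4 (5,6) count=0: revealed 8 new [(4,4) (4,5) (5,4) (5,5) (5,6) (6,4) (6,5) (6,6)] -> total=14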